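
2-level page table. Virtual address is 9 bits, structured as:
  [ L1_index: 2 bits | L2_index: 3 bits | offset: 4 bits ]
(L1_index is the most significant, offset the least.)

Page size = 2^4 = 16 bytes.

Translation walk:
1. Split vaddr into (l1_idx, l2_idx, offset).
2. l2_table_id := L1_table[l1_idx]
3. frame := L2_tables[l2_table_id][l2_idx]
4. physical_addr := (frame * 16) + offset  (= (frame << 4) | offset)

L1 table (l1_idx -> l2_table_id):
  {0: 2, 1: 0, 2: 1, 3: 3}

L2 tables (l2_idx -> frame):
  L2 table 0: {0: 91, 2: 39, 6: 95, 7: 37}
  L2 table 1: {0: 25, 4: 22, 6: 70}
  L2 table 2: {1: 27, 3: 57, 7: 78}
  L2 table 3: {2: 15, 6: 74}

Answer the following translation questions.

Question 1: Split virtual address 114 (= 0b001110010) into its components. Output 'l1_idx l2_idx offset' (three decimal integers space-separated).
Answer: 0 7 2

Derivation:
vaddr = 114 = 0b001110010
  top 2 bits -> l1_idx = 0
  next 3 bits -> l2_idx = 7
  bottom 4 bits -> offset = 2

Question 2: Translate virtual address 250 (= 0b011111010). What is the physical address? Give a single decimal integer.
Answer: 602

Derivation:
vaddr = 250 = 0b011111010
Split: l1_idx=1, l2_idx=7, offset=10
L1[1] = 0
L2[0][7] = 37
paddr = 37 * 16 + 10 = 602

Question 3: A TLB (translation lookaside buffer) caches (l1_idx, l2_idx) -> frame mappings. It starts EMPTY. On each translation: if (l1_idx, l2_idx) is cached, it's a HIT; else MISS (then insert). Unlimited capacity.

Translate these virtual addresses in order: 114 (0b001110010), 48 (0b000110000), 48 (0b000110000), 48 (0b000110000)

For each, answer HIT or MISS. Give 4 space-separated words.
Answer: MISS MISS HIT HIT

Derivation:
vaddr=114: (0,7) not in TLB -> MISS, insert
vaddr=48: (0,3) not in TLB -> MISS, insert
vaddr=48: (0,3) in TLB -> HIT
vaddr=48: (0,3) in TLB -> HIT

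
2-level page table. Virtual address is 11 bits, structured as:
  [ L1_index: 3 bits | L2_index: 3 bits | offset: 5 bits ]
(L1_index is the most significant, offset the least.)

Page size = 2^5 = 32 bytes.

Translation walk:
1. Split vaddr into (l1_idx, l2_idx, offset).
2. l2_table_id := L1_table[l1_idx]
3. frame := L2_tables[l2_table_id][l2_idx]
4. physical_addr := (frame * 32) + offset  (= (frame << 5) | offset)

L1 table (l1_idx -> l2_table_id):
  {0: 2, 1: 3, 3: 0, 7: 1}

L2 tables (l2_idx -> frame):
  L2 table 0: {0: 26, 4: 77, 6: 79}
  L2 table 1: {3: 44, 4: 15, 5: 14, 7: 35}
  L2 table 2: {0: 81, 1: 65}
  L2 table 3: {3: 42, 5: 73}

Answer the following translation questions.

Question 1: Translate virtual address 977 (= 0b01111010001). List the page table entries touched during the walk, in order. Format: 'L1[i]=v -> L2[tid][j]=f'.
Answer: L1[3]=0 -> L2[0][6]=79

Derivation:
vaddr = 977 = 0b01111010001
Split: l1_idx=3, l2_idx=6, offset=17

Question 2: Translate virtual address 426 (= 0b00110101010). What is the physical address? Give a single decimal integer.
vaddr = 426 = 0b00110101010
Split: l1_idx=1, l2_idx=5, offset=10
L1[1] = 3
L2[3][5] = 73
paddr = 73 * 32 + 10 = 2346

Answer: 2346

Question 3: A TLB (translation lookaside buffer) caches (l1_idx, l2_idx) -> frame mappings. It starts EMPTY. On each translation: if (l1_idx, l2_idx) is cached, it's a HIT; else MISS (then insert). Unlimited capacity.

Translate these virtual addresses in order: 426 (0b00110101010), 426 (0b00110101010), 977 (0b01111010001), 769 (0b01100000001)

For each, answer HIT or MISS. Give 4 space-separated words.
vaddr=426: (1,5) not in TLB -> MISS, insert
vaddr=426: (1,5) in TLB -> HIT
vaddr=977: (3,6) not in TLB -> MISS, insert
vaddr=769: (3,0) not in TLB -> MISS, insert

Answer: MISS HIT MISS MISS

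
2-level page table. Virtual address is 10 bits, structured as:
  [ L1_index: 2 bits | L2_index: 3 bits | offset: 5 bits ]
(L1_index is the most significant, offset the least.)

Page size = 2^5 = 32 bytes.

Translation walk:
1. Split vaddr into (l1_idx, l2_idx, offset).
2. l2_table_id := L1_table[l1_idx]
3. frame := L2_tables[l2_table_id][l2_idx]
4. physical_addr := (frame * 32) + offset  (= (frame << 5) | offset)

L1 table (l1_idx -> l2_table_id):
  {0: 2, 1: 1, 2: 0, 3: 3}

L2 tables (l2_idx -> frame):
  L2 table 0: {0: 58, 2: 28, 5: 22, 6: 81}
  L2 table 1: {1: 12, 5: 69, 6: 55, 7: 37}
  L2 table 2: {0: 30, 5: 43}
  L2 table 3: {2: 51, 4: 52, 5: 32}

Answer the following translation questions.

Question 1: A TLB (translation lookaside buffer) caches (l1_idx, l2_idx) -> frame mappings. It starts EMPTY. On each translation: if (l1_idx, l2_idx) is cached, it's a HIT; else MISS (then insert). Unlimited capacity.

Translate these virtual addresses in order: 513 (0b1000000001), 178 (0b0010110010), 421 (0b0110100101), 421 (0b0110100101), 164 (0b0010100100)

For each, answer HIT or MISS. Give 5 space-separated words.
Answer: MISS MISS MISS HIT HIT

Derivation:
vaddr=513: (2,0) not in TLB -> MISS, insert
vaddr=178: (0,5) not in TLB -> MISS, insert
vaddr=421: (1,5) not in TLB -> MISS, insert
vaddr=421: (1,5) in TLB -> HIT
vaddr=164: (0,5) in TLB -> HIT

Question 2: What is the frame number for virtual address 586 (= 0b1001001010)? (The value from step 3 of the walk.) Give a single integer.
Answer: 28

Derivation:
vaddr = 586: l1_idx=2, l2_idx=2
L1[2] = 0; L2[0][2] = 28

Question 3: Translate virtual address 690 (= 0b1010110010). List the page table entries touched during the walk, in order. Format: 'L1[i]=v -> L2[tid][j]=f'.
Answer: L1[2]=0 -> L2[0][5]=22

Derivation:
vaddr = 690 = 0b1010110010
Split: l1_idx=2, l2_idx=5, offset=18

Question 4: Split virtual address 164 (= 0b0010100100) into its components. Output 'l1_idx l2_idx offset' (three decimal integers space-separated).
vaddr = 164 = 0b0010100100
  top 2 bits -> l1_idx = 0
  next 3 bits -> l2_idx = 5
  bottom 5 bits -> offset = 4

Answer: 0 5 4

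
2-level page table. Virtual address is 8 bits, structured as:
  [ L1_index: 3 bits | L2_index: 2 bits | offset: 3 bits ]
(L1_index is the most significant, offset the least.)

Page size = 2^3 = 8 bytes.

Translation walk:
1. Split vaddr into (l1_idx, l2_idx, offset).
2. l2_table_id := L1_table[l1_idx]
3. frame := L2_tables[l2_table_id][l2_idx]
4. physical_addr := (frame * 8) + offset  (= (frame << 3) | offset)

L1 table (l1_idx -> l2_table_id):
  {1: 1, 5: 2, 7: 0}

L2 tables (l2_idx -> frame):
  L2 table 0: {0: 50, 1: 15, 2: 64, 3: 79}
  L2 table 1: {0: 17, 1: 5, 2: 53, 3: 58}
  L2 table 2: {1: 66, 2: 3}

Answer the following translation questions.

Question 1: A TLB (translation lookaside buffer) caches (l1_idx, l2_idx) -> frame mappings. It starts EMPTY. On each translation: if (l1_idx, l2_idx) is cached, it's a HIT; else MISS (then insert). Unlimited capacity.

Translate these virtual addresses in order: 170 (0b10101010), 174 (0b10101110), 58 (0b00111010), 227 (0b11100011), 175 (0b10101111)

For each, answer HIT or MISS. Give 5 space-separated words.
vaddr=170: (5,1) not in TLB -> MISS, insert
vaddr=174: (5,1) in TLB -> HIT
vaddr=58: (1,3) not in TLB -> MISS, insert
vaddr=227: (7,0) not in TLB -> MISS, insert
vaddr=175: (5,1) in TLB -> HIT

Answer: MISS HIT MISS MISS HIT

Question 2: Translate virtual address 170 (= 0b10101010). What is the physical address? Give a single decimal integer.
vaddr = 170 = 0b10101010
Split: l1_idx=5, l2_idx=1, offset=2
L1[5] = 2
L2[2][1] = 66
paddr = 66 * 8 + 2 = 530

Answer: 530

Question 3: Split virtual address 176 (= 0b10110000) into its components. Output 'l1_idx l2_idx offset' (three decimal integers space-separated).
Answer: 5 2 0

Derivation:
vaddr = 176 = 0b10110000
  top 3 bits -> l1_idx = 5
  next 2 bits -> l2_idx = 2
  bottom 3 bits -> offset = 0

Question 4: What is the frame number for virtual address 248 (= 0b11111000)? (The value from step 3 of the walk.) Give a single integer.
Answer: 79

Derivation:
vaddr = 248: l1_idx=7, l2_idx=3
L1[7] = 0; L2[0][3] = 79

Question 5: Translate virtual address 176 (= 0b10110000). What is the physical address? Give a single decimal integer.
vaddr = 176 = 0b10110000
Split: l1_idx=5, l2_idx=2, offset=0
L1[5] = 2
L2[2][2] = 3
paddr = 3 * 8 + 0 = 24

Answer: 24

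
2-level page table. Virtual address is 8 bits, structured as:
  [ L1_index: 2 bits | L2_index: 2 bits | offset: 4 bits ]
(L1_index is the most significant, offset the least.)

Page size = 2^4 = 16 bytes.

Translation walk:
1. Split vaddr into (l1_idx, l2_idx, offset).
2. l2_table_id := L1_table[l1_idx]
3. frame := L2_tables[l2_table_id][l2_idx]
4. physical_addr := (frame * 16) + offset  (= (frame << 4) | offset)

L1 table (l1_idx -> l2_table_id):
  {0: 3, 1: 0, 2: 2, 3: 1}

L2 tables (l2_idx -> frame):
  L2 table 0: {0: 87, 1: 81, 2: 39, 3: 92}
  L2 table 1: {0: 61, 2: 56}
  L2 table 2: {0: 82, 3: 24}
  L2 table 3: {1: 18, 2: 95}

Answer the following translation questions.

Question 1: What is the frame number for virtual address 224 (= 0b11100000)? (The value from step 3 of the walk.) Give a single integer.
Answer: 56

Derivation:
vaddr = 224: l1_idx=3, l2_idx=2
L1[3] = 1; L2[1][2] = 56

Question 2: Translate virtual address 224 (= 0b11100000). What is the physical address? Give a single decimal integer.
vaddr = 224 = 0b11100000
Split: l1_idx=3, l2_idx=2, offset=0
L1[3] = 1
L2[1][2] = 56
paddr = 56 * 16 + 0 = 896

Answer: 896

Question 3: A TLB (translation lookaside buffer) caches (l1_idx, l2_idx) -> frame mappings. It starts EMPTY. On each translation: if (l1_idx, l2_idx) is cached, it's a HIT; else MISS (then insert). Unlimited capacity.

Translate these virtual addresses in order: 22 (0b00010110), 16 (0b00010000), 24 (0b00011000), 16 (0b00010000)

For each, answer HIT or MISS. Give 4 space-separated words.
Answer: MISS HIT HIT HIT

Derivation:
vaddr=22: (0,1) not in TLB -> MISS, insert
vaddr=16: (0,1) in TLB -> HIT
vaddr=24: (0,1) in TLB -> HIT
vaddr=16: (0,1) in TLB -> HIT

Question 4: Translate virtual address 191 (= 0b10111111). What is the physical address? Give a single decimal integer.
Answer: 399

Derivation:
vaddr = 191 = 0b10111111
Split: l1_idx=2, l2_idx=3, offset=15
L1[2] = 2
L2[2][3] = 24
paddr = 24 * 16 + 15 = 399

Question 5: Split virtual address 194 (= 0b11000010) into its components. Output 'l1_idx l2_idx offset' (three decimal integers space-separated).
Answer: 3 0 2

Derivation:
vaddr = 194 = 0b11000010
  top 2 bits -> l1_idx = 3
  next 2 bits -> l2_idx = 0
  bottom 4 bits -> offset = 2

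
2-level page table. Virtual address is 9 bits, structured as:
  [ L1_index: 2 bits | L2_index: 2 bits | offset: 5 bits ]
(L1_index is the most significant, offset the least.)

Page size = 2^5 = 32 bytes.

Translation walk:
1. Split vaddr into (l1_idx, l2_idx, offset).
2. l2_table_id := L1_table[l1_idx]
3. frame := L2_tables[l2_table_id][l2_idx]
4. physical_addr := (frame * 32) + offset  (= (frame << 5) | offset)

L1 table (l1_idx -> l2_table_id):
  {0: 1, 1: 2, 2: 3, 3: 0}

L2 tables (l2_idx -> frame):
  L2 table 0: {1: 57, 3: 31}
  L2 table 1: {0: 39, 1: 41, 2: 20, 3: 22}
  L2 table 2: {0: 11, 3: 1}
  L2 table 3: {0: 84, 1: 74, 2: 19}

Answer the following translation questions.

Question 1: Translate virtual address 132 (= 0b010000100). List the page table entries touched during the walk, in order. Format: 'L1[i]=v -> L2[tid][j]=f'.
vaddr = 132 = 0b010000100
Split: l1_idx=1, l2_idx=0, offset=4

Answer: L1[1]=2 -> L2[2][0]=11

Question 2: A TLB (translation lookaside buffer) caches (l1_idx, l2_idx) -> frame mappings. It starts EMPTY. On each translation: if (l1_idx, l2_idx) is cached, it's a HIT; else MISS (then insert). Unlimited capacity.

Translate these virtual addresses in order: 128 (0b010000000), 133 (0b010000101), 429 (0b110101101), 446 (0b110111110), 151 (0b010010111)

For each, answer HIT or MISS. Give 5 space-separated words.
Answer: MISS HIT MISS HIT HIT

Derivation:
vaddr=128: (1,0) not in TLB -> MISS, insert
vaddr=133: (1,0) in TLB -> HIT
vaddr=429: (3,1) not in TLB -> MISS, insert
vaddr=446: (3,1) in TLB -> HIT
vaddr=151: (1,0) in TLB -> HIT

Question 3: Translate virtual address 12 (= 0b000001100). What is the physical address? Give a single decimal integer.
vaddr = 12 = 0b000001100
Split: l1_idx=0, l2_idx=0, offset=12
L1[0] = 1
L2[1][0] = 39
paddr = 39 * 32 + 12 = 1260

Answer: 1260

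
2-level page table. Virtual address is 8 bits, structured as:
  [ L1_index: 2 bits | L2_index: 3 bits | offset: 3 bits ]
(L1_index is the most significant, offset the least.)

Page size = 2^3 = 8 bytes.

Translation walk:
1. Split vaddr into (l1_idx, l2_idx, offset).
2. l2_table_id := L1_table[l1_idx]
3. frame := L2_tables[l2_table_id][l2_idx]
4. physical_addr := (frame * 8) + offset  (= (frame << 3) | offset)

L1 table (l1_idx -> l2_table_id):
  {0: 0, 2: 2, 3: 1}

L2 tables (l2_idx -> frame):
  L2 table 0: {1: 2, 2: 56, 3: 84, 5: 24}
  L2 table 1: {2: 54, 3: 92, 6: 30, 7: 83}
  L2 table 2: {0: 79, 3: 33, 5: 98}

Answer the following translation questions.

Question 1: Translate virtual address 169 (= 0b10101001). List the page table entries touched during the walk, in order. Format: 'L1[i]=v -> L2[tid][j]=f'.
vaddr = 169 = 0b10101001
Split: l1_idx=2, l2_idx=5, offset=1

Answer: L1[2]=2 -> L2[2][5]=98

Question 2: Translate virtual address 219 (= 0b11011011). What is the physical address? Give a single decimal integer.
vaddr = 219 = 0b11011011
Split: l1_idx=3, l2_idx=3, offset=3
L1[3] = 1
L2[1][3] = 92
paddr = 92 * 8 + 3 = 739

Answer: 739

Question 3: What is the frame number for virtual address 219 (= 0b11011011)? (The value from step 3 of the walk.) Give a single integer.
Answer: 92

Derivation:
vaddr = 219: l1_idx=3, l2_idx=3
L1[3] = 1; L2[1][3] = 92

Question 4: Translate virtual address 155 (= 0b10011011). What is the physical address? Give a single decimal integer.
Answer: 267

Derivation:
vaddr = 155 = 0b10011011
Split: l1_idx=2, l2_idx=3, offset=3
L1[2] = 2
L2[2][3] = 33
paddr = 33 * 8 + 3 = 267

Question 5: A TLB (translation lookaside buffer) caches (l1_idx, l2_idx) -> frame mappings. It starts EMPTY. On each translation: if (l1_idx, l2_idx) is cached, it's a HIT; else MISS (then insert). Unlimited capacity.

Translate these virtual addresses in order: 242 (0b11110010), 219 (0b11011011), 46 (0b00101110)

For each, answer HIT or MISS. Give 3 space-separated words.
Answer: MISS MISS MISS

Derivation:
vaddr=242: (3,6) not in TLB -> MISS, insert
vaddr=219: (3,3) not in TLB -> MISS, insert
vaddr=46: (0,5) not in TLB -> MISS, insert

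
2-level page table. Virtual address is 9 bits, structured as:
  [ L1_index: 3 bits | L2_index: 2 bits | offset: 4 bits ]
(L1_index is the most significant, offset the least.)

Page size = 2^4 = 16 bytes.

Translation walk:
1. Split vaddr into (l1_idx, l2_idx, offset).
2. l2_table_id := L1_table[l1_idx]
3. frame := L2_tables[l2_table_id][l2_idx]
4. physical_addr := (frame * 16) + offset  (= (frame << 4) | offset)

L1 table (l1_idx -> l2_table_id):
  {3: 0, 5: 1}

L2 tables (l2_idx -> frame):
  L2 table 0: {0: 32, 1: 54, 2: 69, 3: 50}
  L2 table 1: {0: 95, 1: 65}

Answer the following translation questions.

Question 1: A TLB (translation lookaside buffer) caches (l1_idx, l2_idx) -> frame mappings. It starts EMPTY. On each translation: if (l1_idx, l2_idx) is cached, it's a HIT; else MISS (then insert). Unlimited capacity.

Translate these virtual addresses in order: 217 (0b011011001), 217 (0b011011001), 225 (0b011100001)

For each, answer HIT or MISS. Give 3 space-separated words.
vaddr=217: (3,1) not in TLB -> MISS, insert
vaddr=217: (3,1) in TLB -> HIT
vaddr=225: (3,2) not in TLB -> MISS, insert

Answer: MISS HIT MISS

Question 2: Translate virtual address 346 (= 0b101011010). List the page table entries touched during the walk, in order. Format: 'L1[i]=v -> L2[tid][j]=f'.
vaddr = 346 = 0b101011010
Split: l1_idx=5, l2_idx=1, offset=10

Answer: L1[5]=1 -> L2[1][1]=65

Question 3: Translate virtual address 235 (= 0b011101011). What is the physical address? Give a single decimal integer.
vaddr = 235 = 0b011101011
Split: l1_idx=3, l2_idx=2, offset=11
L1[3] = 0
L2[0][2] = 69
paddr = 69 * 16 + 11 = 1115

Answer: 1115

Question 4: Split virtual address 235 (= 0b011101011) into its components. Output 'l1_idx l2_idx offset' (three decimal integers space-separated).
vaddr = 235 = 0b011101011
  top 3 bits -> l1_idx = 3
  next 2 bits -> l2_idx = 2
  bottom 4 bits -> offset = 11

Answer: 3 2 11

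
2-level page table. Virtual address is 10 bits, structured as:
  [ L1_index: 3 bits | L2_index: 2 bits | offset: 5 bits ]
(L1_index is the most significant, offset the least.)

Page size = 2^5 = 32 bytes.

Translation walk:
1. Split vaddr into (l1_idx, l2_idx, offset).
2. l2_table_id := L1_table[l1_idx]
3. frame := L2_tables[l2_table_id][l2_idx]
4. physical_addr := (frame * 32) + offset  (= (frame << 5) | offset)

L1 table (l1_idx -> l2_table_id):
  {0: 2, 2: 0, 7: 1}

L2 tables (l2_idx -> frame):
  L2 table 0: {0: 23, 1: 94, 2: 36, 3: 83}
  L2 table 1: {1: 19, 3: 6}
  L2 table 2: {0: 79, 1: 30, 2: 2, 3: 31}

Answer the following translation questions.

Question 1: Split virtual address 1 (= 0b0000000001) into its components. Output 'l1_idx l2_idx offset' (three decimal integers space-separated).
Answer: 0 0 1

Derivation:
vaddr = 1 = 0b0000000001
  top 3 bits -> l1_idx = 0
  next 2 bits -> l2_idx = 0
  bottom 5 bits -> offset = 1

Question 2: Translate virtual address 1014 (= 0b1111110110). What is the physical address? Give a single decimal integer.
Answer: 214

Derivation:
vaddr = 1014 = 0b1111110110
Split: l1_idx=7, l2_idx=3, offset=22
L1[7] = 1
L2[1][3] = 6
paddr = 6 * 32 + 22 = 214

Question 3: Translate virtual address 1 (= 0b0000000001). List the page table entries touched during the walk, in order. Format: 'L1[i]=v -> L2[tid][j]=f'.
Answer: L1[0]=2 -> L2[2][0]=79

Derivation:
vaddr = 1 = 0b0000000001
Split: l1_idx=0, l2_idx=0, offset=1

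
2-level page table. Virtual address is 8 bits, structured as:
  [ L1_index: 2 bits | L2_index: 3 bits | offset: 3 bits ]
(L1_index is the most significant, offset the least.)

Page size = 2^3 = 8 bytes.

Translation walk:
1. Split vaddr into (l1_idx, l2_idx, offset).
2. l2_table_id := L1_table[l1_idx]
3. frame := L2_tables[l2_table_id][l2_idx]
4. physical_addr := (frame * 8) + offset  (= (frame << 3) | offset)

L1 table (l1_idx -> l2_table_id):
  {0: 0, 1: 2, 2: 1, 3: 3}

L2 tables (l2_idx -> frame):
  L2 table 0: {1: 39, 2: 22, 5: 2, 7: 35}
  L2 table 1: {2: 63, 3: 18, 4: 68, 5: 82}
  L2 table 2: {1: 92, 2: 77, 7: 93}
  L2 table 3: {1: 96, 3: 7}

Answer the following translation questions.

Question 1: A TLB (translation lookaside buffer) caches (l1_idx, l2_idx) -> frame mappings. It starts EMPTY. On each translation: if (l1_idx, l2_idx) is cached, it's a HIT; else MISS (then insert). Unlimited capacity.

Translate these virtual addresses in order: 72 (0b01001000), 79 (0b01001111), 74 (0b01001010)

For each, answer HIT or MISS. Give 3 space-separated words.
Answer: MISS HIT HIT

Derivation:
vaddr=72: (1,1) not in TLB -> MISS, insert
vaddr=79: (1,1) in TLB -> HIT
vaddr=74: (1,1) in TLB -> HIT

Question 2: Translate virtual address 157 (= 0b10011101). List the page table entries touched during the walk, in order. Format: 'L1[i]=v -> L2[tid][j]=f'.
Answer: L1[2]=1 -> L2[1][3]=18

Derivation:
vaddr = 157 = 0b10011101
Split: l1_idx=2, l2_idx=3, offset=5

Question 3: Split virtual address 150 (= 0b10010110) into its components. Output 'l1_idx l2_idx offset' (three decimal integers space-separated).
vaddr = 150 = 0b10010110
  top 2 bits -> l1_idx = 2
  next 3 bits -> l2_idx = 2
  bottom 3 bits -> offset = 6

Answer: 2 2 6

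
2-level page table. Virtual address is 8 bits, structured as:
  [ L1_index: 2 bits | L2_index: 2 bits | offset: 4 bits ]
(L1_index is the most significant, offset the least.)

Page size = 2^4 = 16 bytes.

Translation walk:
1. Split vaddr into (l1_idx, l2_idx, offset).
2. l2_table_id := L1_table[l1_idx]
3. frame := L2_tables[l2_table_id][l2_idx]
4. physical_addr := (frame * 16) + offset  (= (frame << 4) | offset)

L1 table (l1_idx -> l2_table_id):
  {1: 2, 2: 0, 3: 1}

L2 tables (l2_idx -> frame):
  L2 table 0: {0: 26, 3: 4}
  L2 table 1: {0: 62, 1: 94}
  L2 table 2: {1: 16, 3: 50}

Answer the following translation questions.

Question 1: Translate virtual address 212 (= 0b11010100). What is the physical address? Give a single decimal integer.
Answer: 1508

Derivation:
vaddr = 212 = 0b11010100
Split: l1_idx=3, l2_idx=1, offset=4
L1[3] = 1
L2[1][1] = 94
paddr = 94 * 16 + 4 = 1508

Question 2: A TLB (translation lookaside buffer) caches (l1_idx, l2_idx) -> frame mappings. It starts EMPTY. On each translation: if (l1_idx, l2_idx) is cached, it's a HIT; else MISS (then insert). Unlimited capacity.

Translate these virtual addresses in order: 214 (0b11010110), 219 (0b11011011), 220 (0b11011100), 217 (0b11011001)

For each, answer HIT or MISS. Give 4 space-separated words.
Answer: MISS HIT HIT HIT

Derivation:
vaddr=214: (3,1) not in TLB -> MISS, insert
vaddr=219: (3,1) in TLB -> HIT
vaddr=220: (3,1) in TLB -> HIT
vaddr=217: (3,1) in TLB -> HIT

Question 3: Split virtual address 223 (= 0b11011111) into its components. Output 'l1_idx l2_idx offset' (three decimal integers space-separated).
vaddr = 223 = 0b11011111
  top 2 bits -> l1_idx = 3
  next 2 bits -> l2_idx = 1
  bottom 4 bits -> offset = 15

Answer: 3 1 15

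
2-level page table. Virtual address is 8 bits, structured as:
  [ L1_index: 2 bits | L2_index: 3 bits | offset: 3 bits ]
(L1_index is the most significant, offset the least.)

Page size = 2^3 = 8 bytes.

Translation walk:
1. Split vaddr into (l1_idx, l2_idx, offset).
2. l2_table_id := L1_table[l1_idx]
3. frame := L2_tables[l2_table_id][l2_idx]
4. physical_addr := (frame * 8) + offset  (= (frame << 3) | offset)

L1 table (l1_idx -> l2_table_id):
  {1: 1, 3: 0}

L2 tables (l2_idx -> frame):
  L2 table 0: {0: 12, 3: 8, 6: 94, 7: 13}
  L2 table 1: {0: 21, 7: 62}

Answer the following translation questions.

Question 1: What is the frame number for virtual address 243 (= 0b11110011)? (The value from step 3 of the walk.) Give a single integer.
vaddr = 243: l1_idx=3, l2_idx=6
L1[3] = 0; L2[0][6] = 94

Answer: 94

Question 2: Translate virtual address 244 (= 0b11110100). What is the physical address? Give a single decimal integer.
vaddr = 244 = 0b11110100
Split: l1_idx=3, l2_idx=6, offset=4
L1[3] = 0
L2[0][6] = 94
paddr = 94 * 8 + 4 = 756

Answer: 756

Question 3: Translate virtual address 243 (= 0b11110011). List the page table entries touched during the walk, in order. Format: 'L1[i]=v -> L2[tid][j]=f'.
vaddr = 243 = 0b11110011
Split: l1_idx=3, l2_idx=6, offset=3

Answer: L1[3]=0 -> L2[0][6]=94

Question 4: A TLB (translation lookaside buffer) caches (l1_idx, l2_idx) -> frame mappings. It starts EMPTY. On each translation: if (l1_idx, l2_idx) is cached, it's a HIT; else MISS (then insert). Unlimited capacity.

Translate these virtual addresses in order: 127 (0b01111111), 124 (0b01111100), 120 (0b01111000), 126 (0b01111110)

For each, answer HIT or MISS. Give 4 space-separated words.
vaddr=127: (1,7) not in TLB -> MISS, insert
vaddr=124: (1,7) in TLB -> HIT
vaddr=120: (1,7) in TLB -> HIT
vaddr=126: (1,7) in TLB -> HIT

Answer: MISS HIT HIT HIT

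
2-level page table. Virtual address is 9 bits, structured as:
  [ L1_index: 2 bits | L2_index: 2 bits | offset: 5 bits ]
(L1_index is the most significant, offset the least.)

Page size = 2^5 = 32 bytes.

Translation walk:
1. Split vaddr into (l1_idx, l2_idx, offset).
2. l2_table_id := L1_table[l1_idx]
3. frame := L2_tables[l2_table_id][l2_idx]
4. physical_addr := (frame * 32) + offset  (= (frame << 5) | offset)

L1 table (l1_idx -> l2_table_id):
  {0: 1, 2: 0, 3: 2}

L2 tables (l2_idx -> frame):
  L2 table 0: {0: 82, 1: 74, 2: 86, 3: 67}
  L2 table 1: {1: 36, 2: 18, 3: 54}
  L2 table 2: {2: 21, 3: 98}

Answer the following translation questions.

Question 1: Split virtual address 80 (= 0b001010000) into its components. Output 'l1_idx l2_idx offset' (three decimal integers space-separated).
vaddr = 80 = 0b001010000
  top 2 bits -> l1_idx = 0
  next 2 bits -> l2_idx = 2
  bottom 5 bits -> offset = 16

Answer: 0 2 16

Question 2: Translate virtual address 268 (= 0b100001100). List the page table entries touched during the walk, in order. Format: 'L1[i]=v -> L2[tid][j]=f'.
Answer: L1[2]=0 -> L2[0][0]=82

Derivation:
vaddr = 268 = 0b100001100
Split: l1_idx=2, l2_idx=0, offset=12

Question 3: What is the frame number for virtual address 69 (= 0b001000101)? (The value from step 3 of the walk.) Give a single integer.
Answer: 18

Derivation:
vaddr = 69: l1_idx=0, l2_idx=2
L1[0] = 1; L2[1][2] = 18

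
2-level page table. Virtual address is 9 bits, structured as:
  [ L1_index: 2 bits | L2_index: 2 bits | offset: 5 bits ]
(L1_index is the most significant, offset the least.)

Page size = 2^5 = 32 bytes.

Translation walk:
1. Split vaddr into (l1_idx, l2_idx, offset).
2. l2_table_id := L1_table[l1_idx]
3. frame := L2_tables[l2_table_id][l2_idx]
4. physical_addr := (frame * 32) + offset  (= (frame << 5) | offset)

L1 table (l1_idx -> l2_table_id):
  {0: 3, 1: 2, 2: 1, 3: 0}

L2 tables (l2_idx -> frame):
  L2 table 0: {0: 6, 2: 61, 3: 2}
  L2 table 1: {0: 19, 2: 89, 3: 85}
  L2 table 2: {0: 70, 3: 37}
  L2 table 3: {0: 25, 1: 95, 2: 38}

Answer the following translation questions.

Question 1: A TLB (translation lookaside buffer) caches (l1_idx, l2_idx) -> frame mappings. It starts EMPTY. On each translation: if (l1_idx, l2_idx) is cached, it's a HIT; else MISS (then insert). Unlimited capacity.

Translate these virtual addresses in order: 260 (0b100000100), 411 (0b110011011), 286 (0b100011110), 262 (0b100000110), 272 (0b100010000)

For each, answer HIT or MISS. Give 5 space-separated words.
Answer: MISS MISS HIT HIT HIT

Derivation:
vaddr=260: (2,0) not in TLB -> MISS, insert
vaddr=411: (3,0) not in TLB -> MISS, insert
vaddr=286: (2,0) in TLB -> HIT
vaddr=262: (2,0) in TLB -> HIT
vaddr=272: (2,0) in TLB -> HIT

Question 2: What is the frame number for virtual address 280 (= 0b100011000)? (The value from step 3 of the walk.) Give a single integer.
vaddr = 280: l1_idx=2, l2_idx=0
L1[2] = 1; L2[1][0] = 19

Answer: 19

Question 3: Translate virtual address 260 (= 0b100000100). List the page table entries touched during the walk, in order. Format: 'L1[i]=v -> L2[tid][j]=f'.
vaddr = 260 = 0b100000100
Split: l1_idx=2, l2_idx=0, offset=4

Answer: L1[2]=1 -> L2[1][0]=19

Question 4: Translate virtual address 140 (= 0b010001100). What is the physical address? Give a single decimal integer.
vaddr = 140 = 0b010001100
Split: l1_idx=1, l2_idx=0, offset=12
L1[1] = 2
L2[2][0] = 70
paddr = 70 * 32 + 12 = 2252

Answer: 2252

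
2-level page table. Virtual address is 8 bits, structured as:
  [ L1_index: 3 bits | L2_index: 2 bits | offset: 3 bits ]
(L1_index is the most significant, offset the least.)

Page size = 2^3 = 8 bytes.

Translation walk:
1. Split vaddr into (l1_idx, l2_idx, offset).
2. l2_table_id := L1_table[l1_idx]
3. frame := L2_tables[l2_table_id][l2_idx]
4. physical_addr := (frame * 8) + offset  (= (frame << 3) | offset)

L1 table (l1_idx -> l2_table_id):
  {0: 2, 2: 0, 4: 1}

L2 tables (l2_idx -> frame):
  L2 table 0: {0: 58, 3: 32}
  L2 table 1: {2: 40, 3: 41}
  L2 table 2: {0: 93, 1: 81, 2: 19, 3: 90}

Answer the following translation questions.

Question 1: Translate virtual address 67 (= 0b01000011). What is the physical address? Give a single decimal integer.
vaddr = 67 = 0b01000011
Split: l1_idx=2, l2_idx=0, offset=3
L1[2] = 0
L2[0][0] = 58
paddr = 58 * 8 + 3 = 467

Answer: 467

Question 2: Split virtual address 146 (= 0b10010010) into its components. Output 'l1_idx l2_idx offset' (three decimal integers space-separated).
vaddr = 146 = 0b10010010
  top 3 bits -> l1_idx = 4
  next 2 bits -> l2_idx = 2
  bottom 3 bits -> offset = 2

Answer: 4 2 2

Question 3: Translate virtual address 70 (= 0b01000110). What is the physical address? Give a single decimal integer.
Answer: 470

Derivation:
vaddr = 70 = 0b01000110
Split: l1_idx=2, l2_idx=0, offset=6
L1[2] = 0
L2[0][0] = 58
paddr = 58 * 8 + 6 = 470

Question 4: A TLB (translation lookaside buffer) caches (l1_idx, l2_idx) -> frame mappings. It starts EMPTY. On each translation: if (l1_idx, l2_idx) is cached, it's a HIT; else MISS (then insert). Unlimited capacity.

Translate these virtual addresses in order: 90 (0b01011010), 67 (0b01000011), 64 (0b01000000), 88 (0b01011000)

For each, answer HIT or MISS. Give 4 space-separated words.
Answer: MISS MISS HIT HIT

Derivation:
vaddr=90: (2,3) not in TLB -> MISS, insert
vaddr=67: (2,0) not in TLB -> MISS, insert
vaddr=64: (2,0) in TLB -> HIT
vaddr=88: (2,3) in TLB -> HIT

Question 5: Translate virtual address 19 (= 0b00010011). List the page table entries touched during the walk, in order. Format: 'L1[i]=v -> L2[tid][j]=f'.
vaddr = 19 = 0b00010011
Split: l1_idx=0, l2_idx=2, offset=3

Answer: L1[0]=2 -> L2[2][2]=19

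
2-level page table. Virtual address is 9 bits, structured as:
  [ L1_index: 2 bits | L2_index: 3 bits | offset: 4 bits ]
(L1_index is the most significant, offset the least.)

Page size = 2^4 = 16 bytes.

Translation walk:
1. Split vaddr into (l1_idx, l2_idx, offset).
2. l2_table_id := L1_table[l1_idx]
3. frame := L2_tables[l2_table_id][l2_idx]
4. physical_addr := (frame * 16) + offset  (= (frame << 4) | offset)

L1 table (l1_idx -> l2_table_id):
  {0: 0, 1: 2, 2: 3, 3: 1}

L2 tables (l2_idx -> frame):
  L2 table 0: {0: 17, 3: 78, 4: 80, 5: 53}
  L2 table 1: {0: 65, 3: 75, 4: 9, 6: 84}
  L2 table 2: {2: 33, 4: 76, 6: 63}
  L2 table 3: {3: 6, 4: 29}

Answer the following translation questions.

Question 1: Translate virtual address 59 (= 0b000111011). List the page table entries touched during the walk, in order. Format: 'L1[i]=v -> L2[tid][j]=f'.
vaddr = 59 = 0b000111011
Split: l1_idx=0, l2_idx=3, offset=11

Answer: L1[0]=0 -> L2[0][3]=78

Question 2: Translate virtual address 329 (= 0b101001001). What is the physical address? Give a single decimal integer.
Answer: 473

Derivation:
vaddr = 329 = 0b101001001
Split: l1_idx=2, l2_idx=4, offset=9
L1[2] = 3
L2[3][4] = 29
paddr = 29 * 16 + 9 = 473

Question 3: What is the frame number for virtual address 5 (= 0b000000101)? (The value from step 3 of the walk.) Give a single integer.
vaddr = 5: l1_idx=0, l2_idx=0
L1[0] = 0; L2[0][0] = 17

Answer: 17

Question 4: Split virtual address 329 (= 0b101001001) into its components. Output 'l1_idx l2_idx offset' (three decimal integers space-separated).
vaddr = 329 = 0b101001001
  top 2 bits -> l1_idx = 2
  next 3 bits -> l2_idx = 4
  bottom 4 bits -> offset = 9

Answer: 2 4 9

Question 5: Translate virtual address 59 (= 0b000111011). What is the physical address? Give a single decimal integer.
Answer: 1259

Derivation:
vaddr = 59 = 0b000111011
Split: l1_idx=0, l2_idx=3, offset=11
L1[0] = 0
L2[0][3] = 78
paddr = 78 * 16 + 11 = 1259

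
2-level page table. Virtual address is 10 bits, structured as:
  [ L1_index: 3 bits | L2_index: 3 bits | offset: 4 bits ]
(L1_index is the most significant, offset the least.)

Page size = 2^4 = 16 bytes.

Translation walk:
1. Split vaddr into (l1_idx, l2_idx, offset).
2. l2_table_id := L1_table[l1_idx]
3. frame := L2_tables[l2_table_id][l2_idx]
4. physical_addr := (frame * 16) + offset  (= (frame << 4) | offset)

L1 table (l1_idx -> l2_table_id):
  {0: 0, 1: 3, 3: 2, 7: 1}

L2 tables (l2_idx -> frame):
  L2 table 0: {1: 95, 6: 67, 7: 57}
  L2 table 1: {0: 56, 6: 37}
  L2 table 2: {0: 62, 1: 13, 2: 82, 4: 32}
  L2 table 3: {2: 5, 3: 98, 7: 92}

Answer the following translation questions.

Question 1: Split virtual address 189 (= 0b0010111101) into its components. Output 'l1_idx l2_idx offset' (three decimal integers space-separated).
vaddr = 189 = 0b0010111101
  top 3 bits -> l1_idx = 1
  next 3 bits -> l2_idx = 3
  bottom 4 bits -> offset = 13

Answer: 1 3 13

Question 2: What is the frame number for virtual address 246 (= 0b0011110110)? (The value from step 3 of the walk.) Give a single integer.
vaddr = 246: l1_idx=1, l2_idx=7
L1[1] = 3; L2[3][7] = 92

Answer: 92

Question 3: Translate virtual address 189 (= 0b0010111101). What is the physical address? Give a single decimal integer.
Answer: 1581

Derivation:
vaddr = 189 = 0b0010111101
Split: l1_idx=1, l2_idx=3, offset=13
L1[1] = 3
L2[3][3] = 98
paddr = 98 * 16 + 13 = 1581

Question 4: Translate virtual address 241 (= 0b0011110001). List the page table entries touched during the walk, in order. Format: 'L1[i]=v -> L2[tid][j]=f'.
Answer: L1[1]=3 -> L2[3][7]=92

Derivation:
vaddr = 241 = 0b0011110001
Split: l1_idx=1, l2_idx=7, offset=1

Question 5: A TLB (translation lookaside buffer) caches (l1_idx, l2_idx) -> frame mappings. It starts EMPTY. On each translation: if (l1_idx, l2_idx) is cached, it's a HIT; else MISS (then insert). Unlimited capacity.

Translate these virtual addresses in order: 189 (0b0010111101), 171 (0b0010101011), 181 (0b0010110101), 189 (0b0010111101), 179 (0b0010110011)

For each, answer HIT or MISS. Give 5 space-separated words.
vaddr=189: (1,3) not in TLB -> MISS, insert
vaddr=171: (1,2) not in TLB -> MISS, insert
vaddr=181: (1,3) in TLB -> HIT
vaddr=189: (1,3) in TLB -> HIT
vaddr=179: (1,3) in TLB -> HIT

Answer: MISS MISS HIT HIT HIT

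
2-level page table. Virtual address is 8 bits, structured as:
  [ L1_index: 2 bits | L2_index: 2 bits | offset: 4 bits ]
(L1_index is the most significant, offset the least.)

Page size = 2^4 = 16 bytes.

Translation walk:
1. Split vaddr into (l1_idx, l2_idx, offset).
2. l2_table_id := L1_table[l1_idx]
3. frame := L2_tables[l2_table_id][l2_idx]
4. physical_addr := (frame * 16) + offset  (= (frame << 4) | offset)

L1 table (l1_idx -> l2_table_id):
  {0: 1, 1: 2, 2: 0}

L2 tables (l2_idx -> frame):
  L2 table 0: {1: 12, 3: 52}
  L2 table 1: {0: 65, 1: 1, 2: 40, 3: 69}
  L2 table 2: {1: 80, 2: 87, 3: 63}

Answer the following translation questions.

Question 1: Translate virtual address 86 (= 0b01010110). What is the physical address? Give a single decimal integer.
Answer: 1286

Derivation:
vaddr = 86 = 0b01010110
Split: l1_idx=1, l2_idx=1, offset=6
L1[1] = 2
L2[2][1] = 80
paddr = 80 * 16 + 6 = 1286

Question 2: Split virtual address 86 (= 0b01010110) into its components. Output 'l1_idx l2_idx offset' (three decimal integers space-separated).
vaddr = 86 = 0b01010110
  top 2 bits -> l1_idx = 1
  next 2 bits -> l2_idx = 1
  bottom 4 bits -> offset = 6

Answer: 1 1 6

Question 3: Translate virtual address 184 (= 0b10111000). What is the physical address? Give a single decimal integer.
Answer: 840

Derivation:
vaddr = 184 = 0b10111000
Split: l1_idx=2, l2_idx=3, offset=8
L1[2] = 0
L2[0][3] = 52
paddr = 52 * 16 + 8 = 840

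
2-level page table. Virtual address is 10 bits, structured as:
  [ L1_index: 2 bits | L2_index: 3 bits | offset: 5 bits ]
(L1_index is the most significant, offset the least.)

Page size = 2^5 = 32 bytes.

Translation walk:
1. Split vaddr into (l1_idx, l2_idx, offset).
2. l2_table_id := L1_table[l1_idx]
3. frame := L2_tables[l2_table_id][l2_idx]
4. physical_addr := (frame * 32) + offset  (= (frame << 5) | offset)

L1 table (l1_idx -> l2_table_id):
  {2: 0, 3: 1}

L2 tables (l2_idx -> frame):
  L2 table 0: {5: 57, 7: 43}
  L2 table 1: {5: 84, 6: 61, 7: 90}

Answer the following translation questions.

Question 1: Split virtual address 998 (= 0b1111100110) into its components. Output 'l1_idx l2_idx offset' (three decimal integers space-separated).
Answer: 3 7 6

Derivation:
vaddr = 998 = 0b1111100110
  top 2 bits -> l1_idx = 3
  next 3 bits -> l2_idx = 7
  bottom 5 bits -> offset = 6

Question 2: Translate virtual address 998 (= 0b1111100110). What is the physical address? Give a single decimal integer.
vaddr = 998 = 0b1111100110
Split: l1_idx=3, l2_idx=7, offset=6
L1[3] = 1
L2[1][7] = 90
paddr = 90 * 32 + 6 = 2886

Answer: 2886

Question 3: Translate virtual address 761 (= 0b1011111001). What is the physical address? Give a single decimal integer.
Answer: 1401

Derivation:
vaddr = 761 = 0b1011111001
Split: l1_idx=2, l2_idx=7, offset=25
L1[2] = 0
L2[0][7] = 43
paddr = 43 * 32 + 25 = 1401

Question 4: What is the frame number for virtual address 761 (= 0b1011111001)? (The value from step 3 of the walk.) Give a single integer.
Answer: 43

Derivation:
vaddr = 761: l1_idx=2, l2_idx=7
L1[2] = 0; L2[0][7] = 43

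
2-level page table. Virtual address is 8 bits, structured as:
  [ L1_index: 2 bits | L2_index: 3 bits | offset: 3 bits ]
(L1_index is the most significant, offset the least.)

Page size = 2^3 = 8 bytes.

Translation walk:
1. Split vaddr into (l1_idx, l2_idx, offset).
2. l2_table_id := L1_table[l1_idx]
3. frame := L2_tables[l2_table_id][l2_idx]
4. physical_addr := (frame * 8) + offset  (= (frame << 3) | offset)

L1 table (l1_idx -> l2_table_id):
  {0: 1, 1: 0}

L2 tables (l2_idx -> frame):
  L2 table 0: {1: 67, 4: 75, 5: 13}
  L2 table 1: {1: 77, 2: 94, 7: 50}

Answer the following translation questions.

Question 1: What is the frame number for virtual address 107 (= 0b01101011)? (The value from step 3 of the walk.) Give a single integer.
Answer: 13

Derivation:
vaddr = 107: l1_idx=1, l2_idx=5
L1[1] = 0; L2[0][5] = 13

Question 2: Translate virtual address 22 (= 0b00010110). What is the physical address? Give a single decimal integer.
vaddr = 22 = 0b00010110
Split: l1_idx=0, l2_idx=2, offset=6
L1[0] = 1
L2[1][2] = 94
paddr = 94 * 8 + 6 = 758

Answer: 758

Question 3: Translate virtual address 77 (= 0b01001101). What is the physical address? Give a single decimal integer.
Answer: 541

Derivation:
vaddr = 77 = 0b01001101
Split: l1_idx=1, l2_idx=1, offset=5
L1[1] = 0
L2[0][1] = 67
paddr = 67 * 8 + 5 = 541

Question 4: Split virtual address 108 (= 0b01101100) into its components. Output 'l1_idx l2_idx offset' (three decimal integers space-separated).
Answer: 1 5 4

Derivation:
vaddr = 108 = 0b01101100
  top 2 bits -> l1_idx = 1
  next 3 bits -> l2_idx = 5
  bottom 3 bits -> offset = 4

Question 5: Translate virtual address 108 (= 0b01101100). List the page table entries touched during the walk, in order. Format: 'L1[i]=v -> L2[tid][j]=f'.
vaddr = 108 = 0b01101100
Split: l1_idx=1, l2_idx=5, offset=4

Answer: L1[1]=0 -> L2[0][5]=13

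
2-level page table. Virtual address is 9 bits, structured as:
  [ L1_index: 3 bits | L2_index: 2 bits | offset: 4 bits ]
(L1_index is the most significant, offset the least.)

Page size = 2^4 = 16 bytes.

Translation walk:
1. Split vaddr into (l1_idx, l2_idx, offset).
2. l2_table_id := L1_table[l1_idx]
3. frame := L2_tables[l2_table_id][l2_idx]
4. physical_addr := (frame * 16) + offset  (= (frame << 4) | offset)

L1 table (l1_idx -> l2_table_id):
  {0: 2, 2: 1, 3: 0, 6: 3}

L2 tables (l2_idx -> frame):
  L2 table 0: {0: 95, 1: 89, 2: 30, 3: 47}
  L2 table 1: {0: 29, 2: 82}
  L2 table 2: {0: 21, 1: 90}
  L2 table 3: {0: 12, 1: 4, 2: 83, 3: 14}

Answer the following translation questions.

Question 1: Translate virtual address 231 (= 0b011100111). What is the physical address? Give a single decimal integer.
vaddr = 231 = 0b011100111
Split: l1_idx=3, l2_idx=2, offset=7
L1[3] = 0
L2[0][2] = 30
paddr = 30 * 16 + 7 = 487

Answer: 487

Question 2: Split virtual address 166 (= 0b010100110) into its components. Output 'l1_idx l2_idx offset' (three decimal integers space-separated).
vaddr = 166 = 0b010100110
  top 3 bits -> l1_idx = 2
  next 2 bits -> l2_idx = 2
  bottom 4 bits -> offset = 6

Answer: 2 2 6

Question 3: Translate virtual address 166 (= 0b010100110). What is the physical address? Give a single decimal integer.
Answer: 1318

Derivation:
vaddr = 166 = 0b010100110
Split: l1_idx=2, l2_idx=2, offset=6
L1[2] = 1
L2[1][2] = 82
paddr = 82 * 16 + 6 = 1318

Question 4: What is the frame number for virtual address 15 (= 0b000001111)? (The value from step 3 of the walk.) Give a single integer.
Answer: 21

Derivation:
vaddr = 15: l1_idx=0, l2_idx=0
L1[0] = 2; L2[2][0] = 21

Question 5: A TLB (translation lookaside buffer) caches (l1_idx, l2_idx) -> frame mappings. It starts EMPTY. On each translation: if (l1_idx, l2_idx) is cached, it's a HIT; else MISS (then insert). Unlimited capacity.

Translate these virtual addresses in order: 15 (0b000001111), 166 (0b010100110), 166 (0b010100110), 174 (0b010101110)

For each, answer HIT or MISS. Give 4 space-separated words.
Answer: MISS MISS HIT HIT

Derivation:
vaddr=15: (0,0) not in TLB -> MISS, insert
vaddr=166: (2,2) not in TLB -> MISS, insert
vaddr=166: (2,2) in TLB -> HIT
vaddr=174: (2,2) in TLB -> HIT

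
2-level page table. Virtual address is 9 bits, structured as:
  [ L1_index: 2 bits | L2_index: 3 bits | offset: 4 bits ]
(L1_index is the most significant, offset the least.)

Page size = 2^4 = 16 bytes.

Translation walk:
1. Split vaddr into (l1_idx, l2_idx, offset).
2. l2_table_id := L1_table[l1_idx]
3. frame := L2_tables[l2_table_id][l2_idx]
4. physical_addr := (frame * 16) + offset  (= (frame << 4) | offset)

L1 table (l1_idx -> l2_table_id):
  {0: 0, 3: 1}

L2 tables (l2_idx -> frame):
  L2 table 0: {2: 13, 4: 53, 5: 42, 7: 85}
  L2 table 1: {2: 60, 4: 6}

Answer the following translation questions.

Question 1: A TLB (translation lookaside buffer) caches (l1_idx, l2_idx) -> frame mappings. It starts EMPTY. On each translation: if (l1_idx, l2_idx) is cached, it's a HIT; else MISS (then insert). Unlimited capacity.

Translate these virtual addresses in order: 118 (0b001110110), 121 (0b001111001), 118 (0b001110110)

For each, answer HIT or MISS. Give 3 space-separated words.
Answer: MISS HIT HIT

Derivation:
vaddr=118: (0,7) not in TLB -> MISS, insert
vaddr=121: (0,7) in TLB -> HIT
vaddr=118: (0,7) in TLB -> HIT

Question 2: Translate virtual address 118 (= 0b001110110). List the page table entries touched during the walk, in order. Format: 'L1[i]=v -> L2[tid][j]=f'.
vaddr = 118 = 0b001110110
Split: l1_idx=0, l2_idx=7, offset=6

Answer: L1[0]=0 -> L2[0][7]=85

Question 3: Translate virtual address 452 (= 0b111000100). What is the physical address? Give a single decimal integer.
Answer: 100

Derivation:
vaddr = 452 = 0b111000100
Split: l1_idx=3, l2_idx=4, offset=4
L1[3] = 1
L2[1][4] = 6
paddr = 6 * 16 + 4 = 100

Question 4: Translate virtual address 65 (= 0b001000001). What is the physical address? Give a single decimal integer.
vaddr = 65 = 0b001000001
Split: l1_idx=0, l2_idx=4, offset=1
L1[0] = 0
L2[0][4] = 53
paddr = 53 * 16 + 1 = 849

Answer: 849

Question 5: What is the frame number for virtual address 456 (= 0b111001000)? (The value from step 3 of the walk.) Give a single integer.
vaddr = 456: l1_idx=3, l2_idx=4
L1[3] = 1; L2[1][4] = 6

Answer: 6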